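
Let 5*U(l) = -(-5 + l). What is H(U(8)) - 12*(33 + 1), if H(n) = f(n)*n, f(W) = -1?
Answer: -2037/5 ≈ -407.40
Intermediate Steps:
U(l) = 1 - l/5 (U(l) = (-(-5 + l))/5 = (5 - l)/5 = 1 - l/5)
H(n) = -n
H(U(8)) - 12*(33 + 1) = -(1 - ⅕*8) - 12*(33 + 1) = -(1 - 8/5) - 12*34 = -1*(-⅗) - 1*408 = ⅗ - 408 = -2037/5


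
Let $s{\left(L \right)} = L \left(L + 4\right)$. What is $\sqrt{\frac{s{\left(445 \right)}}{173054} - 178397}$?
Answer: $\frac{i \sqrt{5342542925699182}}{173054} \approx 422.37 i$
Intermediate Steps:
$s{\left(L \right)} = L \left(4 + L\right)$
$\sqrt{\frac{s{\left(445 \right)}}{173054} - 178397} = \sqrt{\frac{445 \left(4 + 445\right)}{173054} - 178397} = \sqrt{445 \cdot 449 \cdot \frac{1}{173054} - 178397} = \sqrt{199805 \cdot \frac{1}{173054} - 178397} = \sqrt{\frac{199805}{173054} - 178397} = \sqrt{- \frac{30872114633}{173054}} = \frac{i \sqrt{5342542925699182}}{173054}$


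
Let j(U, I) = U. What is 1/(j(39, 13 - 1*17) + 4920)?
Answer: 1/4959 ≈ 0.00020165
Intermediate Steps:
1/(j(39, 13 - 1*17) + 4920) = 1/(39 + 4920) = 1/4959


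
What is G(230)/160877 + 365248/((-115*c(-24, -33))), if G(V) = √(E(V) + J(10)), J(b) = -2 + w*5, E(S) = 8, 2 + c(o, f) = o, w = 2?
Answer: 2260000556/18500855 ≈ 122.16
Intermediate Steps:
c(o, f) = -2 + o
J(b) = 8 (J(b) = -2 + 2*5 = -2 + 10 = 8)
G(V) = 4 (G(V) = √(8 + 8) = √16 = 4)
G(230)/160877 + 365248/((-115*c(-24, -33))) = 4/160877 + 365248/((-115*(-2 - 24))) = 4*(1/160877) + 365248/((-115*(-26))) = 4/160877 + 365248/2990 = 4/160877 + 365248*(1/2990) = 4/160877 + 14048/115 = 2260000556/18500855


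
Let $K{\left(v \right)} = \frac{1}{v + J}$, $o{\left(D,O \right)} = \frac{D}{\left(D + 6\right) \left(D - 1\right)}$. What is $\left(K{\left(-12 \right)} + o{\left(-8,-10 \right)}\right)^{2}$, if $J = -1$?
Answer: $\frac{3721}{13689} \approx 0.27182$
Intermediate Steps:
$o{\left(D,O \right)} = \frac{D}{\left(-1 + D\right) \left(6 + D\right)}$ ($o{\left(D,O \right)} = \frac{D}{\left(6 + D\right) \left(-1 + D\right)} = \frac{D}{\left(-1 + D\right) \left(6 + D\right)}$)
$K{\left(v \right)} = \frac{1}{-1 + v}$ ($K{\left(v \right)} = \frac{1}{v - 1} = \frac{1}{-1 + v}$)
$\left(K{\left(-12 \right)} + o{\left(-8,-10 \right)}\right)^{2} = \left(\frac{1}{-1 - 12} - \frac{8}{-6 + \left(-8\right)^{2} + 5 \left(-8\right)}\right)^{2} = \left(\frac{1}{-13} - \frac{8}{-6 + 64 - 40}\right)^{2} = \left(- \frac{1}{13} - \frac{8}{18}\right)^{2} = \left(- \frac{1}{13} - \frac{4}{9}\right)^{2} = \left(- \frac{61}{117}\right)^{2} = \frac{3721}{13689}$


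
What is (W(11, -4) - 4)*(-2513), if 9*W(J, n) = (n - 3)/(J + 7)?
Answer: 1646015/162 ≈ 10161.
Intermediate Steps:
W(J, n) = (-3 + n)/(9*(7 + J)) (W(J, n) = ((n - 3)/(J + 7))/9 = ((-3 + n)/(7 + J))/9 = (-3 + n)/(9*(7 + J)))
(W(11, -4) - 4)*(-2513) = ((-3 - 4)/(9*(7 + 11)) - 4)*(-2513) = ((⅑)*(-7)/18 - 4)*(-2513) = ((⅑)*(1/18)*(-7) - 4)*(-2513) = (-7/162 - 4)*(-2513) = -655/162*(-2513) = 1646015/162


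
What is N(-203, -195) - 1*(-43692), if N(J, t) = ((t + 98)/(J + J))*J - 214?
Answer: 86859/2 ≈ 43430.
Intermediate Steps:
N(J, t) = -165 + t/2 (N(J, t) = ((98 + t)/((2*J)))*J - 214 = ((98 + t)*(1/(2*J)))*J - 214 = ((98 + t)/(2*J))*J - 214 = (49 + t/2) - 214 = -165 + t/2)
N(-203, -195) - 1*(-43692) = (-165 + (½)*(-195)) - 1*(-43692) = (-165 - 195/2) + 43692 = -525/2 + 43692 = 86859/2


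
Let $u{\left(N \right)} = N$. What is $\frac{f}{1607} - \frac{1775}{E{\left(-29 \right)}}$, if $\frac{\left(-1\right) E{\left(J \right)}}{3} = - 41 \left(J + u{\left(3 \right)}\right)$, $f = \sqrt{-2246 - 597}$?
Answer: $\frac{1775}{3198} + \frac{i \sqrt{2843}}{1607} \approx 0.55503 + 0.03318 i$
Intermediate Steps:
$f = i \sqrt{2843}$ ($f = \sqrt{-2843} = i \sqrt{2843} \approx 53.32 i$)
$E{\left(J \right)} = 369 + 123 J$ ($E{\left(J \right)} = - 3 \left(- 41 \left(J + 3\right)\right) = - 3 \left(- 41 \left(3 + J\right)\right) = - 3 \left(-123 - 41 J\right) = 369 + 123 J$)
$\frac{f}{1607} - \frac{1775}{E{\left(-29 \right)}} = \frac{i \sqrt{2843}}{1607} - \frac{1775}{369 + 123 \left(-29\right)} = i \sqrt{2843} \cdot \frac{1}{1607} - \frac{1775}{369 - 3567} = \frac{i \sqrt{2843}}{1607} - \frac{1775}{-3198} = \frac{i \sqrt{2843}}{1607} - - \frac{1775}{3198} = \frac{i \sqrt{2843}}{1607} + \frac{1775}{3198} = \frac{1775}{3198} + \frac{i \sqrt{2843}}{1607}$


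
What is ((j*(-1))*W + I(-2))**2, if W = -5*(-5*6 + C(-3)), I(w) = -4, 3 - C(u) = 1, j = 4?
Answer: 318096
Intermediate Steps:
C(u) = 2 (C(u) = 3 - 1*1 = 3 - 1 = 2)
W = 140 (W = -5*(-5*6 + 2) = -5*(-30 + 2) = -5*(-28) = 140)
((j*(-1))*W + I(-2))**2 = ((4*(-1))*140 - 4)**2 = (-4*140 - 4)**2 = (-560 - 4)**2 = (-564)**2 = 318096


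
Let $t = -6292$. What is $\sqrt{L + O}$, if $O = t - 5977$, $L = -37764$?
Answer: $i \sqrt{50033} \approx 223.68 i$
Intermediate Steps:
$O = -12269$ ($O = -6292 - 5977 = -12269$)
$\sqrt{L + O} = \sqrt{-37764 - 12269} = \sqrt{-50033} = i \sqrt{50033}$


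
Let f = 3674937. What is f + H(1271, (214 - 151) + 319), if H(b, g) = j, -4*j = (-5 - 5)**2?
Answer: 3674912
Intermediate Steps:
j = -25 (j = -(-5 - 5)**2/4 = -1/4*(-10)**2 = -1/4*100 = -25)
H(b, g) = -25
f + H(1271, (214 - 151) + 319) = 3674937 - 25 = 3674912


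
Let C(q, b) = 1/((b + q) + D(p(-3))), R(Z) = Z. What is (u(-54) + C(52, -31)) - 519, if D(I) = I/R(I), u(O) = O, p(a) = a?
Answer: -12605/22 ≈ -572.95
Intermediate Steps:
D(I) = 1 (D(I) = I/I = 1)
C(q, b) = 1/(1 + b + q) (C(q, b) = 1/((b + q) + 1) = 1/(1 + b + q))
(u(-54) + C(52, -31)) - 519 = (-54 + 1/(1 - 31 + 52)) - 519 = (-54 + 1/22) - 519 = -1187/22 - 519 = -12605/22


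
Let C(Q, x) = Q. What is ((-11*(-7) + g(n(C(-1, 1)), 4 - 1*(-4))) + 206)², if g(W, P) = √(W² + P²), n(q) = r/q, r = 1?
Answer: (283 + √65)² ≈ 84717.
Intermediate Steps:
n(q) = 1/q
g(W, P) = √(P² + W²)
((-11*(-7) + g(n(C(-1, 1)), 4 - 1*(-4))) + 206)² = ((-11*(-7) + √((4 - 1*(-4))² + (1/(-1))²)) + 206)² = ((77 + √((4 + 4)² + (-1)²)) + 206)² = ((77 + √(8² + 1)) + 206)² = ((77 + √(64 + 1)) + 206)² = ((77 + √65) + 206)² = (283 + √65)²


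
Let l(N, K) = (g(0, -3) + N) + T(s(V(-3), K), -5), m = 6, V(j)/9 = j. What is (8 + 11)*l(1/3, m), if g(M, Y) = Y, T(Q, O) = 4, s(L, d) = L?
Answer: 76/3 ≈ 25.333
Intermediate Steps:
V(j) = 9*j
l(N, K) = 1 + N (l(N, K) = (-3 + N) + 4 = 1 + N)
(8 + 11)*l(1/3, m) = (8 + 11)*(1 + 1/3) = 19*(1 + ⅓) = 19*(4/3) = 76/3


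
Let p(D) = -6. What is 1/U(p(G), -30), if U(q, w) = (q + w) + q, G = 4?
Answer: -1/42 ≈ -0.023810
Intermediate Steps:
U(q, w) = w + 2*q
1/U(p(G), -30) = 1/(-30 + 2*(-6)) = 1/(-30 - 12) = 1/(-42) = -1/42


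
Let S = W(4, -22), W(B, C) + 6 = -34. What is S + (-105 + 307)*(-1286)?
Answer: -259812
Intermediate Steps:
W(B, C) = -40 (W(B, C) = -6 - 34 = -40)
S = -40
S + (-105 + 307)*(-1286) = -40 + (-105 + 307)*(-1286) = -40 + 202*(-1286) = -40 - 259772 = -259812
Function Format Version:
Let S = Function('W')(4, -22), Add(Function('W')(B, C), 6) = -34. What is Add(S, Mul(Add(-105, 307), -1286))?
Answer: -259812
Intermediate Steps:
Function('W')(B, C) = -40 (Function('W')(B, C) = Add(-6, -34) = -40)
S = -40
Add(S, Mul(Add(-105, 307), -1286)) = Add(-40, Mul(Add(-105, 307), -1286)) = Add(-40, Mul(202, -1286)) = Add(-40, -259772) = -259812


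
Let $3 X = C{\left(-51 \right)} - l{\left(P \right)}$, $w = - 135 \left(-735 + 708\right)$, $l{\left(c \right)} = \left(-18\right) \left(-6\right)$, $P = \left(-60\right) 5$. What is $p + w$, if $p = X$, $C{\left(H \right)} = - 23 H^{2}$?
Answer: $-16332$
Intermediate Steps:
$P = -300$
$l{\left(c \right)} = 108$
$w = 3645$ ($w = \left(-135\right) \left(-27\right) = 3645$)
$X = -19977$ ($X = \frac{- 23 \left(-51\right)^{2} - 108}{3} = \frac{\left(-23\right) 2601 - 108}{3} = \frac{-59823 - 108}{3} = \frac{1}{3} \left(-59931\right) = -19977$)
$p = -19977$
$p + w = -19977 + 3645 = -16332$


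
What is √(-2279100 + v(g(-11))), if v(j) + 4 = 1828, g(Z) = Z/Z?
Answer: 2*I*√569319 ≈ 1509.1*I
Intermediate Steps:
g(Z) = 1
v(j) = 1824 (v(j) = -4 + 1828 = 1824)
√(-2279100 + v(g(-11))) = √(-2279100 + 1824) = √(-2277276) = 2*I*√569319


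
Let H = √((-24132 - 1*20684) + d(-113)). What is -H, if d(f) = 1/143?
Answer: -I*√916442241/143 ≈ -211.7*I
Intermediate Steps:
d(f) = 1/143
H = I*√916442241/143 (H = √((-24132 - 1*20684) + 1/143) = √((-24132 - 20684) + 1/143) = √(-44816 + 1/143) = √(-6408687/143) = I*√916442241/143 ≈ 211.7*I)
-H = -I*√916442241/143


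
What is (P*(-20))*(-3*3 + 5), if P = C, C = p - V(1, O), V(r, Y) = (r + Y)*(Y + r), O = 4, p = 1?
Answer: -1920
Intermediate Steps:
V(r, Y) = (Y + r)² (V(r, Y) = (Y + r)*(Y + r) = (Y + r)²)
C = -24 (C = 1 - (4 + 1)² = 1 - 1*5² = 1 - 1*25 = 1 - 25 = -24)
P = -24
(P*(-20))*(-3*3 + 5) = (-24*(-20))*(-3*3 + 5) = 480*(-9 + 5) = 480*(-4) = -1920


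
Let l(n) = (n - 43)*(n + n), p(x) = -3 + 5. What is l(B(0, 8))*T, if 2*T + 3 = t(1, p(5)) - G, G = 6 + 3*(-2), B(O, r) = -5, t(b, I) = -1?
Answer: -960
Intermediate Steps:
p(x) = 2
l(n) = 2*n*(-43 + n) (l(n) = (-43 + n)*(2*n) = 2*n*(-43 + n))
G = 0 (G = 6 - 6 = 0)
T = -2 (T = -3/2 + (-1 - 1*0)/2 = -3/2 + (-1 + 0)/2 = -3/2 + (½)*(-1) = -3/2 - ½ = -2)
l(B(0, 8))*T = (2*(-5)*(-43 - 5))*(-2) = (2*(-5)*(-48))*(-2) = 480*(-2) = -960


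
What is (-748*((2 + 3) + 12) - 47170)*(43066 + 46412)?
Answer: -5358479508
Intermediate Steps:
(-748*((2 + 3) + 12) - 47170)*(43066 + 46412) = (-748*(5 + 12) - 47170)*89478 = (-748*17 - 47170)*89478 = (-12716 - 47170)*89478 = -59886*89478 = -5358479508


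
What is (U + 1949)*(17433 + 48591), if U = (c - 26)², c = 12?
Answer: 141621480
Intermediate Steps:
U = 196 (U = (12 - 26)² = (-14)² = 196)
(U + 1949)*(17433 + 48591) = (196 + 1949)*(17433 + 48591) = 2145*66024 = 141621480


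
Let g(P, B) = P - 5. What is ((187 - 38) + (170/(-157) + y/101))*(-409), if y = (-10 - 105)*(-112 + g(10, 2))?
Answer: -1749459872/15857 ≈ -1.1033e+5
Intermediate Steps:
g(P, B) = -5 + P
y = 12305 (y = (-10 - 105)*(-112 + (-5 + 10)) = -115*(-112 + 5) = -115*(-107) = 12305)
((187 - 38) + (170/(-157) + y/101))*(-409) = ((187 - 38) + (170/(-157) + 12305/101))*(-409) = (149 + (170*(-1/157) + 12305*(1/101)))*(-409) = (149 + (-170/157 + 12305/101))*(-409) = (149 + 1914715/15857)*(-409) = (4277408/15857)*(-409) = -1749459872/15857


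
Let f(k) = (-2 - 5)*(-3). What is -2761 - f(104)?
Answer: -2782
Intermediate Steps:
f(k) = 21 (f(k) = -7*(-3) = 21)
-2761 - f(104) = -2761 - 1*21 = -2761 - 21 = -2782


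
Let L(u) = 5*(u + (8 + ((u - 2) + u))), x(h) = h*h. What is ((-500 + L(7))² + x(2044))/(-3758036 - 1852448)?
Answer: -4311161/5610484 ≈ -0.76841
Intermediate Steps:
x(h) = h²
L(u) = 30 + 15*u (L(u) = 5*(u + (8 + ((-2 + u) + u))) = 5*(u + (8 + (-2 + 2*u))) = 5*(u + (6 + 2*u)) = 5*(6 + 3*u) = 30 + 15*u)
((-500 + L(7))² + x(2044))/(-3758036 - 1852448) = ((-500 + (30 + 15*7))² + 2044²)/(-3758036 - 1852448) = ((-500 + (30 + 105))² + 4177936)/(-5610484) = ((-500 + 135)² + 4177936)*(-1/5610484) = ((-365)² + 4177936)*(-1/5610484) = (133225 + 4177936)*(-1/5610484) = 4311161*(-1/5610484) = -4311161/5610484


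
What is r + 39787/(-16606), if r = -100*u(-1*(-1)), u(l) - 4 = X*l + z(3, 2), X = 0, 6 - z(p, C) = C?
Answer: -13324587/16606 ≈ -802.40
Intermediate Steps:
z(p, C) = 6 - C
u(l) = 8 (u(l) = 4 + (0*l + (6 - 1*2)) = 4 + (0 + (6 - 2)) = 4 + (0 + 4) = 4 + 4 = 8)
r = -800 (r = -100*8 = -800)
r + 39787/(-16606) = -800 + 39787/(-16606) = -800 + 39787*(-1/16606) = -800 - 39787/16606 = -13324587/16606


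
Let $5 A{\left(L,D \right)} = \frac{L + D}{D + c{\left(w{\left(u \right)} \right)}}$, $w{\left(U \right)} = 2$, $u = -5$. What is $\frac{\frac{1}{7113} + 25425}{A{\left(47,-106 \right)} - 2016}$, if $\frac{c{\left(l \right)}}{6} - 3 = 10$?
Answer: $- \frac{25318723640}{2007153453} \approx -12.614$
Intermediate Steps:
$c{\left(l \right)} = 78$ ($c{\left(l \right)} = 18 + 6 \cdot 10 = 18 + 60 = 78$)
$A{\left(L,D \right)} = \frac{D + L}{5 \left(78 + D\right)}$ ($A{\left(L,D \right)} = \frac{\left(L + D\right) \frac{1}{D + 78}}{5} = \frac{\left(D + L\right) \frac{1}{78 + D}}{5} = \frac{\frac{1}{78 + D} \left(D + L\right)}{5} = \frac{D + L}{5 \left(78 + D\right)}$)
$\frac{\frac{1}{7113} + 25425}{A{\left(47,-106 \right)} - 2016} = \frac{\frac{1}{7113} + 25425}{\frac{-106 + 47}{5 \left(78 - 106\right)} - 2016} = \frac{\frac{1}{7113} + 25425}{\frac{1}{5} \frac{1}{-28} \left(-59\right) - 2016} = \frac{180848026}{7113 \left(\frac{1}{5} \left(- \frac{1}{28}\right) \left(-59\right) - 2016\right)} = \frac{180848026}{7113 \left(\frac{59}{140} - 2016\right)} = \frac{180848026}{7113 \left(- \frac{282181}{140}\right)} = \frac{180848026}{7113} \left(- \frac{140}{282181}\right) = - \frac{25318723640}{2007153453}$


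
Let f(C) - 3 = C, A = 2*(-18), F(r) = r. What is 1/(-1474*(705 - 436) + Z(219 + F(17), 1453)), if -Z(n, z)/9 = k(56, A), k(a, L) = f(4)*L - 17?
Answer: -1/394085 ≈ -2.5375e-6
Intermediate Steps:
A = -36
f(C) = 3 + C
k(a, L) = -17 + 7*L (k(a, L) = (3 + 4)*L - 17 = 7*L - 17 = -17 + 7*L)
Z(n, z) = 2421 (Z(n, z) = -9*(-17 + 7*(-36)) = -9*(-17 - 252) = -9*(-269) = 2421)
1/(-1474*(705 - 436) + Z(219 + F(17), 1453)) = 1/(-1474*(705 - 436) + 2421) = 1/(-1474*269 + 2421) = 1/(-396506 + 2421) = 1/(-394085) = -1/394085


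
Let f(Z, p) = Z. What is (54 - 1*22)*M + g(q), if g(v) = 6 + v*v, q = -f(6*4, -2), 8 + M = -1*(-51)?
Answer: 1958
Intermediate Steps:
M = 43 (M = -8 - 1*(-51) = -8 + 51 = 43)
q = -24 (q = -6*4 = -1*24 = -24)
g(v) = 6 + v²
(54 - 1*22)*M + g(q) = (54 - 1*22)*43 + (6 + (-24)²) = (54 - 22)*43 + (6 + 576) = 32*43 + 582 = 1376 + 582 = 1958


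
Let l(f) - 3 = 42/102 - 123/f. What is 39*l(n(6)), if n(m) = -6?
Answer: 31707/34 ≈ 932.56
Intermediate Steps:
l(f) = 58/17 - 123/f (l(f) = 3 + (42/102 - 123/f) = 3 + (42*(1/102) - 123/f) = 3 + (7/17 - 123/f) = 58/17 - 123/f)
39*l(n(6)) = 39*(58/17 - 123/(-6)) = 39*(58/17 - 123*(-⅙)) = 39*(58/17 + 41/2) = 39*(813/34) = 31707/34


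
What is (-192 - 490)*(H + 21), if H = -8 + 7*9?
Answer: -51832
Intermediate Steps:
H = 55 (H = -8 + 63 = 55)
(-192 - 490)*(H + 21) = (-192 - 490)*(55 + 21) = -682*76 = -51832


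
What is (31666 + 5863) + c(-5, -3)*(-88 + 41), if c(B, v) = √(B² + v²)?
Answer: 37529 - 47*√34 ≈ 37255.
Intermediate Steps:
(31666 + 5863) + c(-5, -3)*(-88 + 41) = (31666 + 5863) + √((-5)² + (-3)²)*(-88 + 41) = 37529 + √(25 + 9)*(-47) = 37529 + √34*(-47) = 37529 - 47*√34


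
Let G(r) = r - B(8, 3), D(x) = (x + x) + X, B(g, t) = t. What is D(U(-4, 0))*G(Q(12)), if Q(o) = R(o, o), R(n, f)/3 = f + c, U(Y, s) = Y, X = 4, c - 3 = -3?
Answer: -132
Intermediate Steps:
c = 0 (c = 3 - 3 = 0)
D(x) = 4 + 2*x (D(x) = (x + x) + 4 = 2*x + 4 = 4 + 2*x)
R(n, f) = 3*f (R(n, f) = 3*(f + 0) = 3*f)
Q(o) = 3*o
G(r) = -3 + r (G(r) = r - 1*3 = r - 3 = -3 + r)
D(U(-4, 0))*G(Q(12)) = (4 + 2*(-4))*(-3 + 3*12) = (4 - 8)*(-3 + 36) = -4*33 = -132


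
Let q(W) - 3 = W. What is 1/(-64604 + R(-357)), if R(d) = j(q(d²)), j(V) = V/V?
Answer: -1/64603 ≈ -1.5479e-5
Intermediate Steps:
q(W) = 3 + W
j(V) = 1
R(d) = 1
1/(-64604 + R(-357)) = 1/(-64604 + 1) = 1/(-64603) = -1/64603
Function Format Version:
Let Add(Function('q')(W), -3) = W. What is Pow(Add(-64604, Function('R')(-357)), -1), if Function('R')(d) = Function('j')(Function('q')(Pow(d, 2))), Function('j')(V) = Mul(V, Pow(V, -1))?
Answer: Rational(-1, 64603) ≈ -1.5479e-5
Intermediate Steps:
Function('q')(W) = Add(3, W)
Function('j')(V) = 1
Function('R')(d) = 1
Pow(Add(-64604, Function('R')(-357)), -1) = Pow(Add(-64604, 1), -1) = Pow(-64603, -1) = Rational(-1, 64603)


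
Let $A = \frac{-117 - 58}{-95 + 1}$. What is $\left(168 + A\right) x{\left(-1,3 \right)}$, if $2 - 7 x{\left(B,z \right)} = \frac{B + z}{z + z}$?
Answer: $\frac{11405}{282} \approx 40.443$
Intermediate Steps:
$x{\left(B,z \right)} = \frac{2}{7} - \frac{B + z}{14 z}$ ($x{\left(B,z \right)} = \frac{2}{7} - \frac{\left(B + z\right) \frac{1}{z + z}}{7} = \frac{2}{7} - \frac{\left(B + z\right) \frac{1}{2 z}}{7} = \frac{2}{7} - \frac{\frac{1}{2} \frac{1}{z} \left(B + z\right)}{7} = \frac{2}{7} - \frac{B + z}{14 z}$)
$A = \frac{175}{94}$ ($A = - \frac{175}{-94} = \left(-175\right) \left(- \frac{1}{94}\right) = \frac{175}{94} \approx 1.8617$)
$\left(168 + A\right) x{\left(-1,3 \right)} = \left(168 + \frac{175}{94}\right) \frac{\left(-1\right) \left(-1\right) + 3 \cdot 3}{14 \cdot 3} = \frac{15967 \cdot \frac{1}{14} \cdot \frac{1}{3} \left(1 + 9\right)}{94} = \frac{15967 \cdot \frac{1}{14} \cdot \frac{1}{3} \cdot 10}{94} = \frac{15967}{94} \cdot \frac{5}{21} = \frac{11405}{282}$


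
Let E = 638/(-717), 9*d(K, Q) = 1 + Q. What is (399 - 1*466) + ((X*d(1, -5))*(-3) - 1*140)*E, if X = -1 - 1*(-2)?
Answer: 121291/2151 ≈ 56.388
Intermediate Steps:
d(K, Q) = ⅑ + Q/9 (d(K, Q) = (1 + Q)/9 = ⅑ + Q/9)
X = 1 (X = -1 + 2 = 1)
E = -638/717 (E = 638*(-1/717) = -638/717 ≈ -0.88982)
(399 - 1*466) + ((X*d(1, -5))*(-3) - 1*140)*E = (399 - 1*466) + ((1*(⅑ + (⅑)*(-5)))*(-3) - 1*140)*(-638/717) = (399 - 466) + ((1*(⅑ - 5/9))*(-3) - 140)*(-638/717) = -67 + ((1*(-4/9))*(-3) - 140)*(-638/717) = -67 + (-4/9*(-3) - 140)*(-638/717) = -67 + (4/3 - 140)*(-638/717) = -67 - 416/3*(-638/717) = -67 + 265408/2151 = 121291/2151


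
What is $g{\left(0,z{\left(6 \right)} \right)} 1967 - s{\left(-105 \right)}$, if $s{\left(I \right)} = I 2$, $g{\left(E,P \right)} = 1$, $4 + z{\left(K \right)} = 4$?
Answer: $2177$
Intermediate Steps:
$z{\left(K \right)} = 0$ ($z{\left(K \right)} = -4 + 4 = 0$)
$s{\left(I \right)} = 2 I$
$g{\left(0,z{\left(6 \right)} \right)} 1967 - s{\left(-105 \right)} = 1 \cdot 1967 - 2 \left(-105\right) = 1967 - -210 = 1967 + 210 = 2177$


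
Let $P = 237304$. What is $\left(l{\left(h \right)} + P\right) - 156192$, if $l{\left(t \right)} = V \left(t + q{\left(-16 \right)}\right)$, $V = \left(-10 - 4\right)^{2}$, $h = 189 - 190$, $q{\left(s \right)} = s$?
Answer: $77780$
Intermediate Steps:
$h = -1$
$V = 196$ ($V = \left(-14\right)^{2} = 196$)
$l{\left(t \right)} = -3136 + 196 t$ ($l{\left(t \right)} = 196 \left(t - 16\right) = 196 \left(-16 + t\right) = -3136 + 196 t$)
$\left(l{\left(h \right)} + P\right) - 156192 = \left(\left(-3136 + 196 \left(-1\right)\right) + 237304\right) - 156192 = \left(\left(-3136 - 196\right) + 237304\right) - 156192 = \left(-3332 + 237304\right) - 156192 = 233972 - 156192 = 77780$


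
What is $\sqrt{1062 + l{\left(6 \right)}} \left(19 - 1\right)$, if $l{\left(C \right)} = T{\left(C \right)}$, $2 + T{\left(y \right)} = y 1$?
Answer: $18 \sqrt{1066} \approx 587.69$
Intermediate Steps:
$T{\left(y \right)} = -2 + y$ ($T{\left(y \right)} = -2 + y 1 = -2 + y$)
$l{\left(C \right)} = -2 + C$
$\sqrt{1062 + l{\left(6 \right)}} \left(19 - 1\right) = \sqrt{1062 + \left(-2 + 6\right)} \left(19 - 1\right) = \sqrt{1062 + 4} \cdot 18 = \sqrt{1066} \cdot 18 = 18 \sqrt{1066}$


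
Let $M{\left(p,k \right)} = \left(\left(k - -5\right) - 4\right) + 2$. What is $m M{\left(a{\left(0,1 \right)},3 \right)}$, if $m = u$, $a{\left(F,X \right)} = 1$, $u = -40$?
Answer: $-240$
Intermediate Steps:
$m = -40$
$M{\left(p,k \right)} = 3 + k$ ($M{\left(p,k \right)} = \left(\left(k + 5\right) - 4\right) + 2 = \left(\left(5 + k\right) - 4\right) + 2 = \left(1 + k\right) + 2 = 3 + k$)
$m M{\left(a{\left(0,1 \right)},3 \right)} = - 40 \left(3 + 3\right) = \left(-40\right) 6 = -240$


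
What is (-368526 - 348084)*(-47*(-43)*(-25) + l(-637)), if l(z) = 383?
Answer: 35932258620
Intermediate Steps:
(-368526 - 348084)*(-47*(-43)*(-25) + l(-637)) = (-368526 - 348084)*(-47*(-43)*(-25) + 383) = -716610*(2021*(-25) + 383) = -716610*(-50525 + 383) = -716610*(-50142) = 35932258620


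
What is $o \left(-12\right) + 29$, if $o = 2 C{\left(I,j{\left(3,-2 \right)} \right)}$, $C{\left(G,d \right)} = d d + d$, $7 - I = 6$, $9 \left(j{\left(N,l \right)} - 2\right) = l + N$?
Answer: $- \frac{3473}{27} \approx -128.63$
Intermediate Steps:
$j{\left(N,l \right)} = 2 + \frac{N}{9} + \frac{l}{9}$ ($j{\left(N,l \right)} = 2 + \frac{l + N}{9} = 2 + \frac{N + l}{9} = 2 + \left(\frac{N}{9} + \frac{l}{9}\right) = 2 + \frac{N}{9} + \frac{l}{9}$)
$I = 1$ ($I = 7 - 6 = 1$)
$C{\left(G,d \right)} = d + d^{2}$ ($C{\left(G,d \right)} = d^{2} + d = d + d^{2}$)
$o = \frac{1064}{81}$ ($o = 2 \left(2 + \frac{1}{9} \cdot 3 + \frac{1}{9} \left(-2\right)\right) \left(1 + \left(2 + \frac{1}{9} \cdot 3 + \frac{1}{9} \left(-2\right)\right)\right) = 2 \left(2 + \frac{1}{3} - \frac{2}{9}\right) \left(1 + \left(2 + \frac{1}{3} - \frac{2}{9}\right)\right) = 2 \frac{19 \left(1 + \frac{19}{9}\right)}{9} = 2 \cdot \frac{19}{9} \cdot \frac{28}{9} = 2 \cdot \frac{532}{81} = \frac{1064}{81} \approx 13.136$)
$o \left(-12\right) + 29 = \frac{1064}{81} \left(-12\right) + 29 = - \frac{4256}{27} + 29 = - \frac{3473}{27}$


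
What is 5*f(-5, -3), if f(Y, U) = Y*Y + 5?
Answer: 150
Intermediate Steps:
f(Y, U) = 5 + Y² (f(Y, U) = Y² + 5 = 5 + Y²)
5*f(-5, -3) = 5*(5 + (-5)²) = 5*(5 + 25) = 5*30 = 150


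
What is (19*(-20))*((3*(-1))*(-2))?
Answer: -2280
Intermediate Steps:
(19*(-20))*((3*(-1))*(-2)) = -(-1140)*(-2) = -380*6 = -2280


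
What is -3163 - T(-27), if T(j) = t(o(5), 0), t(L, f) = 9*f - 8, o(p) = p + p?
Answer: -3155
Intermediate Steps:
o(p) = 2*p
t(L, f) = -8 + 9*f
T(j) = -8 (T(j) = -8 + 9*0 = -8 + 0 = -8)
-3163 - T(-27) = -3163 - 1*(-8) = -3163 + 8 = -3155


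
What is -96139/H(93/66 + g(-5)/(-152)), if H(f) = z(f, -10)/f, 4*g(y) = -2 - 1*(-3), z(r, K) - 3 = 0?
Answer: -904956407/20064 ≈ -45104.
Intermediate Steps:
z(r, K) = 3 (z(r, K) = 3 + 0 = 3)
g(y) = ¼ (g(y) = (-2 - 1*(-3))/4 = (-2 + 3)/4 = (¼)*1 = ¼)
H(f) = 3/f
-96139/H(93/66 + g(-5)/(-152)) = -96139/(3/(93/66 + (¼)/(-152))) = -96139/(3/(93*(1/66) + (¼)*(-1/152))) = -96139/(3/(31/22 - 1/608)) = -96139/(3/(9413/6688)) = -96139/(3*(6688/9413)) = -96139/20064/9413 = -96139*9413/20064 = -904956407/20064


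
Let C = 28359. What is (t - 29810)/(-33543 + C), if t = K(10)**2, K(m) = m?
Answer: 14855/2592 ≈ 5.7311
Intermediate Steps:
t = 100 (t = 10**2 = 100)
(t - 29810)/(-33543 + C) = (100 - 29810)/(-33543 + 28359) = -29710/(-5184) = -29710*(-1/5184) = 14855/2592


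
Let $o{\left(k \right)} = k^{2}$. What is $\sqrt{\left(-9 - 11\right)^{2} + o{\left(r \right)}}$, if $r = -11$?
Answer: $\sqrt{521} \approx 22.825$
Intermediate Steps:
$\sqrt{\left(-9 - 11\right)^{2} + o{\left(r \right)}} = \sqrt{\left(-9 - 11\right)^{2} + \left(-11\right)^{2}} = \sqrt{\left(-20\right)^{2} + 121} = \sqrt{400 + 121} = \sqrt{521}$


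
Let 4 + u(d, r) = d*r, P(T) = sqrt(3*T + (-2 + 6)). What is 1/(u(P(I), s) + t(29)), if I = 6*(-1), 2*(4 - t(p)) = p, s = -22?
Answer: -58/27945 + 88*I*sqrt(14)/27945 ≈ -0.0020755 + 0.011783*I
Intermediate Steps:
t(p) = 4 - p/2
I = -6
P(T) = sqrt(4 + 3*T) (P(T) = sqrt(3*T + 4) = sqrt(4 + 3*T))
u(d, r) = -4 + d*r
1/(u(P(I), s) + t(29)) = 1/((-4 + sqrt(4 + 3*(-6))*(-22)) + (4 - 1/2*29)) = 1/((-4 + sqrt(4 - 18)*(-22)) + (4 - 29/2)) = 1/((-4 + sqrt(-14)*(-22)) - 21/2) = 1/((-4 + (I*sqrt(14))*(-22)) - 21/2) = 1/((-4 - 22*I*sqrt(14)) - 21/2) = 1/(-29/2 - 22*I*sqrt(14))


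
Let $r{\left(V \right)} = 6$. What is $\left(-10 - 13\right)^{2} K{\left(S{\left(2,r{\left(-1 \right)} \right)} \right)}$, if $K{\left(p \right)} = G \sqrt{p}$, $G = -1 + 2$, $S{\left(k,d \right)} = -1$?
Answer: $529 i \approx 529.0 i$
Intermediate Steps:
$G = 1$
$K{\left(p \right)} = \sqrt{p}$ ($K{\left(p \right)} = 1 \sqrt{p} = \sqrt{p}$)
$\left(-10 - 13\right)^{2} K{\left(S{\left(2,r{\left(-1 \right)} \right)} \right)} = \left(-10 - 13\right)^{2} \sqrt{-1} = \left(-23\right)^{2} i = 529 i$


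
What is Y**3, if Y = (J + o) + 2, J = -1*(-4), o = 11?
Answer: 4913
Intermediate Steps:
J = 4
Y = 17 (Y = (4 + 11) + 2 = 15 + 2 = 17)
Y**3 = 17**3 = 4913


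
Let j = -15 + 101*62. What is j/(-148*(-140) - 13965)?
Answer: 6247/6755 ≈ 0.92480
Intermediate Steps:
j = 6247 (j = -15 + 6262 = 6247)
j/(-148*(-140) - 13965) = 6247/(-148*(-140) - 13965) = 6247/(20720 - 13965) = 6247/6755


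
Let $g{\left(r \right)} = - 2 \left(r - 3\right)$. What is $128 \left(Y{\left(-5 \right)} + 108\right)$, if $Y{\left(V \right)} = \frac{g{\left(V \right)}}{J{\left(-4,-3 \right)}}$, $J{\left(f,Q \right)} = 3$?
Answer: $\frac{43520}{3} \approx 14507.0$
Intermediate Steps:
$g{\left(r \right)} = 6 - 2 r$ ($g{\left(r \right)} = - 2 \left(-3 + r\right) = 6 - 2 r$)
$Y{\left(V \right)} = 2 - \frac{2 V}{3}$ ($Y{\left(V \right)} = \frac{6 - 2 V}{3} = \left(6 - 2 V\right) \frac{1}{3} = 2 - \frac{2 V}{3}$)
$128 \left(Y{\left(-5 \right)} + 108\right) = 128 \left(\left(2 - - \frac{10}{3}\right) + 108\right) = 128 \left(\left(2 + \frac{10}{3}\right) + 108\right) = 128 \left(\frac{16}{3} + 108\right) = 128 \cdot \frac{340}{3} = \frac{43520}{3}$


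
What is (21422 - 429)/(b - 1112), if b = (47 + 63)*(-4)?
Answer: -20993/1552 ≈ -13.526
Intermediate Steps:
b = -440 (b = 110*(-4) = -440)
(21422 - 429)/(b - 1112) = (21422 - 429)/(-440 - 1112) = 20993/(-1552) = 20993*(-1/1552) = -20993/1552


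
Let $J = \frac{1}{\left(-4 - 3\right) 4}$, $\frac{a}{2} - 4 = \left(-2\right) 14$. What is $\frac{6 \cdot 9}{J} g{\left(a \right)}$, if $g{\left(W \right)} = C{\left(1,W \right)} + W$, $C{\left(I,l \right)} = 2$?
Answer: $69552$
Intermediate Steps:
$a = -48$ ($a = 8 + 2 \left(\left(-2\right) 14\right) = 8 + 2 \left(-28\right) = 8 - 56 = -48$)
$g{\left(W \right)} = 2 + W$
$J = - \frac{1}{28}$ ($J = \frac{1}{\left(-7\right) 4} = \frac{1}{-28} = - \frac{1}{28} \approx -0.035714$)
$\frac{6 \cdot 9}{J} g{\left(a \right)} = \frac{6 \cdot 9}{- \frac{1}{28}} \left(2 - 48\right) = 54 \left(-28\right) \left(-46\right) = \left(-1512\right) \left(-46\right) = 69552$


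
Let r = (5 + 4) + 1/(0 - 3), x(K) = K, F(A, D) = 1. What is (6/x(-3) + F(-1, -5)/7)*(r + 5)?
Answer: -533/21 ≈ -25.381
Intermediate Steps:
r = 26/3 (r = 9 + 1/(-3) = 9 - ⅓ = 26/3 ≈ 8.6667)
(6/x(-3) + F(-1, -5)/7)*(r + 5) = (6/(-3) + 1/7)*(26/3 + 5) = (6*(-⅓) + 1*(⅐))*(41/3) = (-2 + ⅐)*(41/3) = -13/7*41/3 = -533/21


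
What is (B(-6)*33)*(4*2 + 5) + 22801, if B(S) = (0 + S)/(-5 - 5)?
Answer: 115292/5 ≈ 23058.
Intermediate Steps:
B(S) = -S/10 (B(S) = S/(-10) = S*(-1/10) = -S/10)
(B(-6)*33)*(4*2 + 5) + 22801 = (-1/10*(-6)*33)*(4*2 + 5) + 22801 = ((3/5)*33)*(8 + 5) + 22801 = (99/5)*13 + 22801 = 1287/5 + 22801 = 115292/5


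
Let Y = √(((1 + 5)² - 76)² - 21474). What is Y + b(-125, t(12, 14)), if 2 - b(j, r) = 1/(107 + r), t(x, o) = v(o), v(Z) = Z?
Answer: 241/121 + I*√19874 ≈ 1.9917 + 140.98*I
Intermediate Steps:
t(x, o) = o
b(j, r) = 2 - 1/(107 + r)
Y = I*√19874 (Y = √((6² - 76)² - 21474) = √((36 - 76)² - 21474) = √((-40)² - 21474) = √(1600 - 21474) = √(-19874) = I*√19874 ≈ 140.98*I)
Y + b(-125, t(12, 14)) = I*√19874 + (213 + 2*14)/(107 + 14) = I*√19874 + (213 + 28)/121 = I*√19874 + (1/121)*241 = I*√19874 + 241/121 = 241/121 + I*√19874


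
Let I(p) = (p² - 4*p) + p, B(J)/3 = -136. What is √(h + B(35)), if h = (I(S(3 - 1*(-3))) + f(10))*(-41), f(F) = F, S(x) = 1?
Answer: 4*I*√46 ≈ 27.129*I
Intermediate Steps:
B(J) = -408 (B(J) = 3*(-136) = -408)
I(p) = p² - 3*p
h = -328 (h = (1*(-3 + 1) + 10)*(-41) = (1*(-2) + 10)*(-41) = (-2 + 10)*(-41) = 8*(-41) = -328)
√(h + B(35)) = √(-328 - 408) = √(-736) = 4*I*√46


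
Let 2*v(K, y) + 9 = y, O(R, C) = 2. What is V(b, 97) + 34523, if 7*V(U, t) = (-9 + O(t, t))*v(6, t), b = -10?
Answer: 34479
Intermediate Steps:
v(K, y) = -9/2 + y/2
V(U, t) = 9/2 - t/2 (V(U, t) = ((-9 + 2)*(-9/2 + t/2))/7 = (-7*(-9/2 + t/2))/7 = (63/2 - 7*t/2)/7 = 9/2 - t/2)
V(b, 97) + 34523 = (9/2 - ½*97) + 34523 = (9/2 - 97/2) + 34523 = -44 + 34523 = 34479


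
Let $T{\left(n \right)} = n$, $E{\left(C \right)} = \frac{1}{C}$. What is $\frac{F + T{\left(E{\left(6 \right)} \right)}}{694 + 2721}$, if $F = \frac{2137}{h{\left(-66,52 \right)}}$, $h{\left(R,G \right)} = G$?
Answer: $\frac{6437}{532740} \approx 0.012083$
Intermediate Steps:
$F = \frac{2137}{52} \approx 41.096$
$\frac{F + T{\left(E{\left(6 \right)} \right)}}{694 + 2721} = \frac{\frac{2137}{52} + \frac{1}{6}}{694 + 2721} = \frac{\frac{2137}{52} + \frac{1}{6}}{3415} = \frac{6437}{156} \cdot \frac{1}{3415} = \frac{6437}{532740}$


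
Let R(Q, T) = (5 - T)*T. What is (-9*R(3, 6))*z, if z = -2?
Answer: -108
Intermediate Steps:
R(Q, T) = T*(5 - T)
(-9*R(3, 6))*z = -54*(5 - 1*6)*(-2) = -54*(5 - 6)*(-2) = -54*(-1)*(-2) = -9*(-6)*(-2) = 54*(-2) = -108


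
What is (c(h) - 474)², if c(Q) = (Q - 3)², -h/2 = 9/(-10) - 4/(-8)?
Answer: 137569441/625 ≈ 2.2011e+5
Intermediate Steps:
h = ⅘ (h = -2*(9/(-10) - 4/(-8)) = -2*(9*(-⅒) - 4*(-⅛)) = -2*(-9/10 + ½) = -2*(-⅖) = ⅘ ≈ 0.80000)
c(Q) = (-3 + Q)²
(c(h) - 474)² = ((-3 + ⅘)² - 474)² = ((-11/5)² - 474)² = (121/25 - 474)² = (-11729/25)² = 137569441/625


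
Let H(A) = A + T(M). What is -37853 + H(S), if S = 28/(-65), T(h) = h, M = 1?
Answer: -2460408/65 ≈ -37852.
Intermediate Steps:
S = -28/65 (S = 28*(-1/65) = -28/65 ≈ -0.43077)
H(A) = 1 + A (H(A) = A + 1 = 1 + A)
-37853 + H(S) = -37853 + (1 - 28/65) = -37853 + 37/65 = -2460408/65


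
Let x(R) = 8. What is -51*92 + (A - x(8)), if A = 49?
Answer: -4651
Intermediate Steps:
-51*92 + (A - x(8)) = -51*92 + (49 - 1*8) = -4692 + (49 - 8) = -4692 + 41 = -4651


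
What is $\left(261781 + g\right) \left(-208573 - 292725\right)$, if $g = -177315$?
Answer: $-42342636868$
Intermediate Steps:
$\left(261781 + g\right) \left(-208573 - 292725\right) = \left(261781 - 177315\right) \left(-208573 - 292725\right) = 84466 \left(-501298\right) = -42342636868$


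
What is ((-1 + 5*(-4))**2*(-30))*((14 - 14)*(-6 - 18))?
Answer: 0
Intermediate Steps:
((-1 + 5*(-4))**2*(-30))*((14 - 14)*(-6 - 18)) = ((-1 - 20)**2*(-30))*(0*(-24)) = ((-21)**2*(-30))*0 = (441*(-30))*0 = -13230*0 = 0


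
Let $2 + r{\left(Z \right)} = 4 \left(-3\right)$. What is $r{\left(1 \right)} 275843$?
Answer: $-3861802$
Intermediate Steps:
$r{\left(Z \right)} = -14$ ($r{\left(Z \right)} = -2 + 4 \left(-3\right) = -2 - 12 = -14$)
$r{\left(1 \right)} 275843 = \left(-14\right) 275843 = -3861802$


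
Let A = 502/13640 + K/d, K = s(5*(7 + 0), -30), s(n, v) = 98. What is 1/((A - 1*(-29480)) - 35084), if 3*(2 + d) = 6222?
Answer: -126170/707046069 ≈ -0.00017845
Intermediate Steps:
d = 2072 (d = -2 + (⅓)*6222 = -2 + 2074 = 2072)
K = 98
A = 10611/126170 (A = 502/13640 + 98/2072 = 502*(1/13640) + 98*(1/2072) = 251/6820 + 7/148 = 10611/126170 ≈ 0.084101)
1/((A - 1*(-29480)) - 35084) = 1/((10611/126170 - 1*(-29480)) - 35084) = 1/((10611/126170 + 29480) - 35084) = 1/(3719502211/126170 - 35084) = 1/(-707046069/126170) = -126170/707046069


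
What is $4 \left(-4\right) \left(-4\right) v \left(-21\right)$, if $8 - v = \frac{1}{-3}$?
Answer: $-11200$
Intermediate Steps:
$v = \frac{25}{3}$ ($v = 8 - \frac{1}{-3} = 8 - - \frac{1}{3} = 8 + \frac{1}{3} = \frac{25}{3} \approx 8.3333$)
$4 \left(-4\right) \left(-4\right) v \left(-21\right) = 4 \left(-4\right) \left(-4\right) \frac{25}{3} \left(-21\right) = \left(-16\right) \left(-4\right) \frac{25}{3} \left(-21\right) = 64 \cdot \frac{25}{3} \left(-21\right) = \frac{1600}{3} \left(-21\right) = -11200$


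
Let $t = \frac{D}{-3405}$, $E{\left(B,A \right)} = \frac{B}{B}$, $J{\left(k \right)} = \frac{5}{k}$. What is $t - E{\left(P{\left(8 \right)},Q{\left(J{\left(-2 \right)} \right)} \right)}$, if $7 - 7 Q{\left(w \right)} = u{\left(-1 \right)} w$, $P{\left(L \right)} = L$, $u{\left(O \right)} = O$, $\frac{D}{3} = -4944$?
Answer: $\frac{3809}{1135} \approx 3.3559$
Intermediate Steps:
$D = -14832$ ($D = 3 \left(-4944\right) = -14832$)
$Q{\left(w \right)} = 1 + \frac{w}{7}$ ($Q{\left(w \right)} = 1 - \frac{\left(-1\right) w}{7} = 1 + \frac{w}{7}$)
$E{\left(B,A \right)} = 1$
$t = \frac{4944}{1135}$ ($t = - \frac{14832}{-3405} = \left(-14832\right) \left(- \frac{1}{3405}\right) = \frac{4944}{1135} \approx 4.3559$)
$t - E{\left(P{\left(8 \right)},Q{\left(J{\left(-2 \right)} \right)} \right)} = \frac{4944}{1135} - 1 = \frac{3809}{1135}$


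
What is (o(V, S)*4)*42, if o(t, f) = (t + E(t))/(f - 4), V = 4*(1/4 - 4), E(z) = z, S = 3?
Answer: 5040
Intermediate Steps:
V = -15 (V = 4*(¼ - 4) = 4*(-15/4) = -15)
o(t, f) = 2*t/(-4 + f) (o(t, f) = (t + t)/(f - 4) = (2*t)/(-4 + f) = 2*t/(-4 + f))
(o(V, S)*4)*42 = ((2*(-15)/(-4 + 3))*4)*42 = ((2*(-15)/(-1))*4)*42 = ((2*(-15)*(-1))*4)*42 = (30*4)*42 = 120*42 = 5040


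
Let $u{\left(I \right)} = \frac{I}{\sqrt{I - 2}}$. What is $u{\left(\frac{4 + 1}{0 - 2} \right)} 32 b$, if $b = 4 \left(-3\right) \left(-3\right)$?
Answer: $960 i \sqrt{2} \approx 1357.6 i$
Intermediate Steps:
$b = 36$ ($b = \left(-12\right) \left(-3\right) = 36$)
$u{\left(I \right)} = \frac{I}{\sqrt{-2 + I}}$
$u{\left(\frac{4 + 1}{0 - 2} \right)} 32 b = \frac{\left(4 + 1\right) \frac{1}{0 - 2}}{\sqrt{-2 + \frac{4 + 1}{0 - 2}}} \cdot 32 \cdot 36 = \frac{5 \frac{1}{-2}}{\sqrt{-2 + \frac{5}{-2}}} \cdot 32 \cdot 36 = \frac{5 \left(- \frac{1}{2}\right)}{\sqrt{-2 + 5 \left(- \frac{1}{2}\right)}} 32 \cdot 36 = - \frac{5}{2 \sqrt{-2 - \frac{5}{2}}} \cdot 32 \cdot 36 = - \frac{5}{2 \frac{3 i \sqrt{2}}{2}} \cdot 32 \cdot 36 = - \frac{5 \left(- \frac{i \sqrt{2}}{3}\right)}{2} \cdot 32 \cdot 36 = \frac{5 i \sqrt{2}}{6} \cdot 32 \cdot 36 = \frac{80 i \sqrt{2}}{3} \cdot 36 = 960 i \sqrt{2}$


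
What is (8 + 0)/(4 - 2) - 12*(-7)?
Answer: 88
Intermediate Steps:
(8 + 0)/(4 - 2) - 12*(-7) = 8/2 + 84 = 8*(½) + 84 = 4 + 84 = 88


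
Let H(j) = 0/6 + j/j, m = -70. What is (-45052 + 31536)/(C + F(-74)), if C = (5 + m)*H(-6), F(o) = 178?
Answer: -13516/113 ≈ -119.61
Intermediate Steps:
H(j) = 1 (H(j) = 0*(⅙) + 1 = 0 + 1 = 1)
C = -65 (C = (5 - 70)*1 = -65*1 = -65)
(-45052 + 31536)/(C + F(-74)) = (-45052 + 31536)/(-65 + 178) = -13516/113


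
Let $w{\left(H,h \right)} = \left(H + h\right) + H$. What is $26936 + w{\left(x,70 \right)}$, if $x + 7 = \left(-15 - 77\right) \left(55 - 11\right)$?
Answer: $18896$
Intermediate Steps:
$x = -4055$ ($x = -7 + \left(-15 - 77\right) \left(55 - 11\right) = -7 - 4048 = -4055$)
$w{\left(H,h \right)} = h + 2 H$
$26936 + w{\left(x,70 \right)} = 26936 + \left(70 + 2 \left(-4055\right)\right) = 26936 + \left(70 - 8110\right) = 26936 - 8040 = 18896$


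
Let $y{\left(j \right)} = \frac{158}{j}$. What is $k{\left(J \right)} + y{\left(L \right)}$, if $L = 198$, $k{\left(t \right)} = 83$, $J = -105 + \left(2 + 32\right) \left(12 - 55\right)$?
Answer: $\frac{8296}{99} \approx 83.798$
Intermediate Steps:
$J = -1567$ ($J = -105 + 34 \left(-43\right) = -105 - 1462 = -1567$)
$k{\left(J \right)} + y{\left(L \right)} = 83 + \frac{158}{198} = 83 + 158 \cdot \frac{1}{198} = 83 + \frac{79}{99} = \frac{8296}{99}$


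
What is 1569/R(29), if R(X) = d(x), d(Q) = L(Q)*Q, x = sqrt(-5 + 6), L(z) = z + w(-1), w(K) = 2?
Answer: 523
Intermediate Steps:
L(z) = 2 + z (L(z) = z + 2 = 2 + z)
x = 1 (x = sqrt(1) = 1)
d(Q) = Q*(2 + Q) (d(Q) = (2 + Q)*Q = Q*(2 + Q))
R(X) = 3 (R(X) = 1*(2 + 1) = 1*3 = 3)
1569/R(29) = 1569/3 = 1569*(1/3) = 523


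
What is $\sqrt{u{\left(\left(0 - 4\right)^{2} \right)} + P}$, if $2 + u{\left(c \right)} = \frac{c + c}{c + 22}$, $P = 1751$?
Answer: $\frac{\sqrt{631693}}{19} \approx 41.831$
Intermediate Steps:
$u{\left(c \right)} = -2 + \frac{2 c}{22 + c}$ ($u{\left(c \right)} = -2 + \frac{c + c}{c + 22} = -2 + \frac{2 c}{22 + c}$)
$\sqrt{u{\left(\left(0 - 4\right)^{2} \right)} + P} = \sqrt{- \frac{44}{22 + \left(0 - 4\right)^{2}} + 1751} = \sqrt{- \frac{44}{22 + \left(-4\right)^{2}} + 1751} = \sqrt{- \frac{44}{22 + 16} + 1751} = \sqrt{- \frac{44}{38} + 1751} = \sqrt{\left(-44\right) \frac{1}{38} + 1751} = \sqrt{- \frac{22}{19} + 1751} = \sqrt{\frac{33247}{19}} = \frac{\sqrt{631693}}{19}$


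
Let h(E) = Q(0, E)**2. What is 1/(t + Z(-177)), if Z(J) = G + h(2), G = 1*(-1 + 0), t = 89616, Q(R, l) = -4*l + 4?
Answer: 1/89631 ≈ 1.1157e-5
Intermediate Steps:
Q(R, l) = 4 - 4*l
G = -1 (G = 1*(-1) = -1)
h(E) = (4 - 4*E)**2
Z(J) = 15 (Z(J) = -1 + 16*(-1 + 2)**2 = -1 + 16*1**2 = -1 + 16*1 = -1 + 16 = 15)
1/(t + Z(-177)) = 1/(89616 + 15) = 1/89631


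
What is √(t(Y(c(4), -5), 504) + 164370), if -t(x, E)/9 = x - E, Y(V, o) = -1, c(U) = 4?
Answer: √168915 ≈ 410.99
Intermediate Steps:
t(x, E) = -9*x + 9*E (t(x, E) = -9*(x - E) = -9*x + 9*E)
√(t(Y(c(4), -5), 504) + 164370) = √((-9*(-1) + 9*504) + 164370) = √((9 + 4536) + 164370) = √(4545 + 164370) = √168915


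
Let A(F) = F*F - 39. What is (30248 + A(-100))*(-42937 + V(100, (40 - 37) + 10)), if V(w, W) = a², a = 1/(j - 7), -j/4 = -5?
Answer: -22443896736/13 ≈ -1.7265e+9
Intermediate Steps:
j = 20 (j = -4*(-5) = 20)
a = 1/13 (a = 1/(20 - 7) = 1/13 ≈ 0.076923)
A(F) = -39 + F² (A(F) = F² - 39 = -39 + F²)
V(w, W) = 1/169 (V(w, W) = (1/13)² = 1/169)
(30248 + A(-100))*(-42937 + V(100, (40 - 37) + 10)) = (30248 + (-39 + (-100)²))*(-42937 + 1/169) = (30248 + (-39 + 10000))*(-7256352/169) = (30248 + 9961)*(-7256352/169) = 40209*(-7256352/169) = -22443896736/13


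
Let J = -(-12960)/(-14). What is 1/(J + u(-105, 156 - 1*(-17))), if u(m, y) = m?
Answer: -7/7215 ≈ -0.00097020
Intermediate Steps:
J = -6480/7 (J = -(-12960)*(-1)/14 = -324*20/7 = -6480/7 ≈ -925.71)
1/(J + u(-105, 156 - 1*(-17))) = 1/(-6480/7 - 105) = 1/(-7215/7) = -7/7215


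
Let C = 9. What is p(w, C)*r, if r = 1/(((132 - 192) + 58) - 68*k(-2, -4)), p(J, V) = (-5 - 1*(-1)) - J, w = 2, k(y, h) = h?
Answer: -1/45 ≈ -0.022222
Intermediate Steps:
p(J, V) = -4 - J (p(J, V) = (-5 + 1) - J = -4 - J)
r = 1/270 (r = 1/(((132 - 192) + 58) - 68*(-4)) = 1/((-60 + 58) + 272) = 1/(-2 + 272) = 1/270 ≈ 0.0037037)
p(w, C)*r = (-4 - 1*2)*(1/270) = (-4 - 2)*(1/270) = -6*1/270 = -1/45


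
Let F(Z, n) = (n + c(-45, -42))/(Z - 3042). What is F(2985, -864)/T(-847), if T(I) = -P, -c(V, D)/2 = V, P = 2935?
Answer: -258/55765 ≈ -0.0046266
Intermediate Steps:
c(V, D) = -2*V
T(I) = -2935 (T(I) = -1*2935 = -2935)
F(Z, n) = (90 + n)/(-3042 + Z) (F(Z, n) = (n - 2*(-45))/(Z - 3042) = (n + 90)/(-3042 + Z) = (90 + n)/(-3042 + Z))
F(2985, -864)/T(-847) = ((90 - 864)/(-3042 + 2985))/(-2935) = (-774/(-57))*(-1/2935) = -1/57*(-774)*(-1/2935) = (258/19)*(-1/2935) = -258/55765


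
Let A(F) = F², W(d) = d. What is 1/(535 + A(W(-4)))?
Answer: 1/551 ≈ 0.0018149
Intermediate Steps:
1/(535 + A(W(-4))) = 1/(535 + (-4)²) = 1/(535 + 16) = 1/551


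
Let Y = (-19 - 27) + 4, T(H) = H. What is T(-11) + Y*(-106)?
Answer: 4441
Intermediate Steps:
Y = -42 (Y = -46 + 4 = -42)
T(-11) + Y*(-106) = -11 - 42*(-106) = -11 + 4452 = 4441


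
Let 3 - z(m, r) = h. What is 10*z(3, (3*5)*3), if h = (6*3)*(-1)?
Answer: 210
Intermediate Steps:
h = -18 (h = 18*(-1) = -18)
z(m, r) = 21 (z(m, r) = 3 - 1*(-18) = 3 + 18 = 21)
10*z(3, (3*5)*3) = 10*21 = 210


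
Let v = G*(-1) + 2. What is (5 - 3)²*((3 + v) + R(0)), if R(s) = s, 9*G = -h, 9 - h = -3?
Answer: 76/3 ≈ 25.333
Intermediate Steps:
h = 12 (h = 9 - 1*(-3) = 9 + 3 = 12)
G = -4/3 (G = (-1*12)/9 = (⅑)*(-12) = -4/3 ≈ -1.3333)
v = 10/3 (v = -4/3*(-1) + 2 = 4/3 + 2 = 10/3 ≈ 3.3333)
(5 - 3)²*((3 + v) + R(0)) = (5 - 3)²*((3 + 10/3) + 0) = 2²*(19/3 + 0) = 4*(19/3) = 76/3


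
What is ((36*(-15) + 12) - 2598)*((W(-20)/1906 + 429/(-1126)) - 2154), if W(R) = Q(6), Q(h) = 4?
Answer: 3613369341111/536539 ≈ 6.7346e+6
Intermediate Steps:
W(R) = 4
((36*(-15) + 12) - 2598)*((W(-20)/1906 + 429/(-1126)) - 2154) = ((36*(-15) + 12) - 2598)*((4/1906 + 429/(-1126)) - 2154) = ((-540 + 12) - 2598)*((4*(1/1906) + 429*(-1/1126)) - 2154) = (-528 - 2598)*((2/953 - 429/1126) - 2154) = -3126*(-406585/1073078 - 2154) = -3126*(-2311816597/1073078) = 3613369341111/536539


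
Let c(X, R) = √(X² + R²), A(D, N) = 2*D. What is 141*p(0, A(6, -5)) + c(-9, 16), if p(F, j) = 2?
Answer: 282 + √337 ≈ 300.36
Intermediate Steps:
c(X, R) = √(R² + X²)
141*p(0, A(6, -5)) + c(-9, 16) = 141*2 + √(16² + (-9)²) = 282 + √(256 + 81) = 282 + √337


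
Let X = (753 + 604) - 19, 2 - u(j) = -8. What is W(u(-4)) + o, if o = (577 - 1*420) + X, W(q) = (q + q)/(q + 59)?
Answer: 103175/69 ≈ 1495.3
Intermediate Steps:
u(j) = 10 (u(j) = 2 - 1*(-8) = 2 + 8 = 10)
W(q) = 2*q/(59 + q) (W(q) = (2*q)/(59 + q) = 2*q/(59 + q))
X = 1338 (X = 1357 - 19 = 1338)
o = 1495 (o = (577 - 1*420) + 1338 = (577 - 420) + 1338 = 157 + 1338 = 1495)
W(u(-4)) + o = 2*10/(59 + 10) + 1495 = 2*10/69 + 1495 = 2*10*(1/69) + 1495 = 20/69 + 1495 = 103175/69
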